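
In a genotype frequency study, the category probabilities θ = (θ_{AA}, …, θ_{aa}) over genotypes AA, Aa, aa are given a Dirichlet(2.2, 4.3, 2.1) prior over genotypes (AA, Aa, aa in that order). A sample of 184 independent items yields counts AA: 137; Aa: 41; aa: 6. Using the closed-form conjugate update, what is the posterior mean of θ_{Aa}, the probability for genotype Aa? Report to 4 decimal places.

0.2352

The Dirichlet prior is conjugate to the Multinomial likelihood: each posterior αⱼ = prior αⱼ + observed count nⱼ.
Posterior concentration: (139.2, 45.3, 8.1), total = 192.6.
E[θ_{Aa}|data] = α_{Aa}/Σα = 45.3/192.6 = 0.2352.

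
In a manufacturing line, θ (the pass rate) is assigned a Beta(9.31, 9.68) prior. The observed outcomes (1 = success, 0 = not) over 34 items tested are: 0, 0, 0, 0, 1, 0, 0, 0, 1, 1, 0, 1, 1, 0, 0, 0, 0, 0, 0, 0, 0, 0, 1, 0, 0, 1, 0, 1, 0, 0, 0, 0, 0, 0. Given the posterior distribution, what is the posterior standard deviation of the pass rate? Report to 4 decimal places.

The Beta prior is conjugate to a Binomial/Bernoulli likelihood; the update adds successes to α and failures to β.
Posterior: Beta(α+k, β+n−k) = Beta(9.31+8, 9.68+26) = Beta(17.31, 35.68).
Var = αβ/((α+β)²(α+β+1)) = 17.31·35.68/(52.99²·53.99) = 0.00407400; SD = √0.00407400 = 0.0638.

0.0638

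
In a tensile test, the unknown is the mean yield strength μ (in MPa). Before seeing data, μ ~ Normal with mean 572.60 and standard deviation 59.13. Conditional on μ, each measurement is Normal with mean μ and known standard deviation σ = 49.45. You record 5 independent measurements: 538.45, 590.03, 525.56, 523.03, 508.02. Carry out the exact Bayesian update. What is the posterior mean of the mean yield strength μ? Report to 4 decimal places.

541.3844

For Normal data with known variance σ², a Normal(μ₀, σ₀²) prior on μ is conjugate. Posterior precision = 1/σ₀² + n/σ²; posterior mean is the precision-weighted average of μ₀ and x̄.
Σxᵢ = 538.45 + 590.03 + 525.56 + 523.03 + 508.02 = 2685.09, so n·x̄ = 2685.09.
σ₀² = 59.13² = 3496.3569, σ² = 49.45² = 2445.3025; σ² + n·σ₀² = 2445.3025 + 5·3496.3569 = 19927.087.
Posterior mean = (μ₀/σ₀² + n·x̄/σ²)/(1/σ₀² + n/σ²) = (σ²·μ₀ + σ₀²·n·x̄)/(σ² + n·σ₀²) = (2445.3025·572.60 + 3496.3569·2685.09)/19927.087 = 10788213.160121/19927.087 = 541.3844.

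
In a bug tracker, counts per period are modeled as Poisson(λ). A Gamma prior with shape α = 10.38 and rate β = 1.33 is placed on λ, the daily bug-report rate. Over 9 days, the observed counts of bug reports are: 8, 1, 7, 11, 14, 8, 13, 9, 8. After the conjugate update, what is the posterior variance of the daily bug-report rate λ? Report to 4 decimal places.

0.8376

With a Gamma(shape α, rate β) prior, the Poisson likelihood is conjugate: the posterior is Gamma(α + ΣXᵢ, β + n).
Sum of counts S = 79 over n = 9 days.
Posterior: Gamma(α+S, β+n) = Gamma(10.38+79, 1.33+9) = Gamma(89.38, 10.33).
Var = α/β² = 89.38/10.33² = 0.8376.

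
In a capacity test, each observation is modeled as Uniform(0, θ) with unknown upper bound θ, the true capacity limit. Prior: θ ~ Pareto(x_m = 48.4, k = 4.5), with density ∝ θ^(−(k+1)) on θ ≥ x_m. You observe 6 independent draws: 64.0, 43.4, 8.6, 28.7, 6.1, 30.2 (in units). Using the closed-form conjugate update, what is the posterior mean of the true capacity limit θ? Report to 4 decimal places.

A Pareto(scale x_m, shape k) prior on the upper bound θ of Uniform(0, θ) is conjugate: posterior is Pareto(max(x_m, max xᵢ), k + n).
Sample maximum = 64.0; prior scale x_m = 48.4 → posterior scale = max = 64.0.
Posterior shape = 4.5 + 6 = 10.5.
E[θ|data] = k·x_m/(k−1) = 10.5·64.0/9.5 = 70.7368.

70.7368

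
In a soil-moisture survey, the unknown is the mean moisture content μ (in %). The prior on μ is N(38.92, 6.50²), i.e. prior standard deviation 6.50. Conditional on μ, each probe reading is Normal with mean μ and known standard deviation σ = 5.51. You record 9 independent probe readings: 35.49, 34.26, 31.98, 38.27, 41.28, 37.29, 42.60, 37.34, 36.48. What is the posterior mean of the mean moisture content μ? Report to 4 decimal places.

37.3467

For Normal data with known variance σ², a Normal(μ₀, σ₀²) prior on μ is conjugate. Posterior precision = 1/σ₀² + n/σ²; posterior mean is the precision-weighted average of μ₀ and x̄.
Σxᵢ = 35.49 + 34.26 + 31.98 + 38.27 + 41.28 + 37.29 + 42.60 + 37.34 + 36.48 = 334.99, so n·x̄ = 334.99.
σ₀² = 6.50² = 42.25, σ² = 5.51² = 30.3601; σ² + n·σ₀² = 30.3601 + 9·42.25 = 410.6101.
Posterior mean = (μ₀/σ₀² + n·x̄/σ²)/(1/σ₀² + n/σ²) = (σ²·μ₀ + σ₀²·n·x̄)/(σ² + n·σ₀²) = (30.3601·38.92 + 42.25·334.99)/410.6101 = 15334.942592/410.6101 = 37.3467.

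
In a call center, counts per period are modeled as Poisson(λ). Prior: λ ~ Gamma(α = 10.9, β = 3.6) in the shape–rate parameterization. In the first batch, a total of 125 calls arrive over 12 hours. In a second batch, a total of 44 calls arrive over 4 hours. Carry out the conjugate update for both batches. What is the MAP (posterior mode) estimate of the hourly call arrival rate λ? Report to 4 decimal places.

9.1276

With a Gamma(shape α, rate β) prior, the Poisson likelihood is conjugate: the posterior is Gamma(α + ΣXᵢ, β + n).
After batch 1: Gamma(α+S, β+n) = Gamma(10.9+125, 3.6+12) = Gamma(135.9, 15.6).
After batch 2: Gamma(α+S, β+n) = Gamma(135.9+44, 15.6+4) = Gamma(179.9, 19.6).
Mode of Gamma(α,β) for α≥1 is (α−1)/β = 178.9/19.6 = 9.1276.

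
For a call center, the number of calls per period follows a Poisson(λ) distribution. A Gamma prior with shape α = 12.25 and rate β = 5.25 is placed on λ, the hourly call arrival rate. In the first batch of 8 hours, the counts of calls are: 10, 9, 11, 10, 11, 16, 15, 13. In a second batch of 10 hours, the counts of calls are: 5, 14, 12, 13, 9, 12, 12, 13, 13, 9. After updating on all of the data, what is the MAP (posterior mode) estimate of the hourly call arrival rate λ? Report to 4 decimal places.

9.3871

With a Gamma(shape α, rate β) prior, the Poisson likelihood is conjugate: the posterior is Gamma(α + ΣXᵢ, β + n).
Batch 1: sum of counts S = 95 over n = 8 hours.
After batch 1: Gamma(α+S, β+n) = Gamma(12.25+95, 5.25+8) = Gamma(107.25, 13.25).
Batch 2: sum of counts S = 112 over n = 10 hours.
After batch 2: Gamma(α+S, β+n) = Gamma(107.25+112, 13.25+10) = Gamma(219.25, 23.25).
Mode of Gamma(α,β) for α≥1 is (α−1)/β = 218.25/23.25 = 9.3871.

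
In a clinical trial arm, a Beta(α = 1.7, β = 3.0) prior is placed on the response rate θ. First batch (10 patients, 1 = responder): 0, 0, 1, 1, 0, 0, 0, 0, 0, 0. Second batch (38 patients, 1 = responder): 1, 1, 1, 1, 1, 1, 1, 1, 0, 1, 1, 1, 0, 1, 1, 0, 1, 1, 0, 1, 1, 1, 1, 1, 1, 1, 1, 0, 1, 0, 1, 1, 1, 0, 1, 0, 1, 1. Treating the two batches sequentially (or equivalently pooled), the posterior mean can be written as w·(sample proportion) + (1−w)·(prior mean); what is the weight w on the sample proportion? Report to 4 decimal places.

0.9108

The Beta prior is conjugate to a Binomial/Bernoulli likelihood; the update adds successes to α and failures to β.
Total number of patients: n = 10 + 38 = 48.
Posterior mean = (α₀+k)/(α₀+β₀+n) = [n/(α₀+β₀+n)]·(k/n) + [(α₀+β₀)/(α₀+β₀+n)]·α₀/(α₀+β₀), so only n and the prior enter the weight.
The weight on the data is w = n/(α₀+β₀+n) = 48/(1.7+3.0+48) = 48/52.7 = 0.9108.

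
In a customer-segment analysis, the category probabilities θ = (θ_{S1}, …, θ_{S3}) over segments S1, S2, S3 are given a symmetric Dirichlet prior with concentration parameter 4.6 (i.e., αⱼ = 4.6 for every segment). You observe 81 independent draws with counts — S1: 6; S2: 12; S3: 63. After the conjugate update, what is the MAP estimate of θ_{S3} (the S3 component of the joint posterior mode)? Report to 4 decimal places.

The Dirichlet prior is conjugate to the Multinomial likelihood: each posterior αⱼ = prior αⱼ + observed count nⱼ.
Posterior concentration: (10.6, 16.6, 67.6), total = 94.8.
Joint mode component: (α_{S3}−1)/(Σα−K) = 66.6/91.8 = 0.7255.

0.7255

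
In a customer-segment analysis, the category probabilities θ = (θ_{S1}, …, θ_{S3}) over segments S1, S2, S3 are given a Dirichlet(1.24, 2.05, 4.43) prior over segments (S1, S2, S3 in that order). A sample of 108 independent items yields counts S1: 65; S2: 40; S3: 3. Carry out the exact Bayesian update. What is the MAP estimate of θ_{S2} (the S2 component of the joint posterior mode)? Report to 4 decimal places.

The Dirichlet prior is conjugate to the Multinomial likelihood: each posterior αⱼ = prior αⱼ + observed count nⱼ.
Posterior concentration: (66.24, 42.05, 7.43), total = 115.72.
Joint mode component: (α_{S2}−1)/(Σα−K) = 41.05/112.72 = 0.3642.

0.3642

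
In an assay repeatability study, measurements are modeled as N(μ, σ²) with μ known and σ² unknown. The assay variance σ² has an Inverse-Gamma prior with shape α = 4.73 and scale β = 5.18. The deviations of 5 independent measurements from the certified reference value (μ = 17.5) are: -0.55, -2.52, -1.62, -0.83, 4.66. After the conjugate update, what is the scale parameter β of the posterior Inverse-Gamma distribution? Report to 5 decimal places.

21.02090

With known mean μ and an Inverse-Gamma(α, β) prior on σ², the Normal likelihood is conjugate: posterior is Inv-Gamma(α + n/2, β + Σ(xᵢ−μ)²/2).
Σ(xᵢ−μ)² = (-0.55)² + (-2.52)² + (-1.62)² + (-0.83)² + (4.66)² = 31.6818.
Posterior: Inv-Gamma(4.73 + 5/2, 5.18 + 31.6818/2) = Inv-Gamma(7.23, 21.02090).
Posterior β = 21.02090.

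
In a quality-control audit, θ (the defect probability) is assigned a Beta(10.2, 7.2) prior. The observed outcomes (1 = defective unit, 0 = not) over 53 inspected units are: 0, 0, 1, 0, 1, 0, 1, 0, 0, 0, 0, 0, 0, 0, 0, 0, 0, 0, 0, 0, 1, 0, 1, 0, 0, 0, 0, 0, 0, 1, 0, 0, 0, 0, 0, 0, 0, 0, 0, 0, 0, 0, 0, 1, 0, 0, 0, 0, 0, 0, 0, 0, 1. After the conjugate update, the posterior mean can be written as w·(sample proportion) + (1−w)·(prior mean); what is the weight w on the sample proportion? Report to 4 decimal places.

0.7528

The Beta prior is conjugate to a Binomial/Bernoulli likelihood; the update adds successes to α and failures to β.
Posterior mean = (α₀+k)/(α₀+β₀+n) = [n/(α₀+β₀+n)]·(k/n) + [(α₀+β₀)/(α₀+β₀+n)]·α₀/(α₀+β₀), so only n and the prior enter the weight.
The weight on the data is w = n/(α₀+β₀+n) = 53/(10.2+7.2+53) = 53/70.4 = 0.7528.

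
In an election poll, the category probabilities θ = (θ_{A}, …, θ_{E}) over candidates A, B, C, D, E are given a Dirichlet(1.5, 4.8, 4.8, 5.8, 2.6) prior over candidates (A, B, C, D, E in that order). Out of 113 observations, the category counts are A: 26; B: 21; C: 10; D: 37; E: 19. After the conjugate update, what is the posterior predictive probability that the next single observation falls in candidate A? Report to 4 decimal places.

0.2075

The Dirichlet prior is conjugate to the Multinomial likelihood: each posterior αⱼ = prior αⱼ + observed count nⱼ.
Posterior concentration: (27.5, 25.8, 14.8, 42.8, 21.6), total = 132.5.
P(next = A | data) = α_{A}/Σα = 0.2075.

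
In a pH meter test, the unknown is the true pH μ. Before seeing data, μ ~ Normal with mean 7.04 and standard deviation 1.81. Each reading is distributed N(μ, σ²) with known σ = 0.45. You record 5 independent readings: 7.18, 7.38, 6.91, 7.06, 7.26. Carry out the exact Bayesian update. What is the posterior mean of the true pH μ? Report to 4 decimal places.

For Normal data with known variance σ², a Normal(μ₀, σ₀²) prior on μ is conjugate. Posterior precision = 1/σ₀² + n/σ²; posterior mean is the precision-weighted average of μ₀ and x̄.
Σxᵢ = 7.18 + 7.38 + 6.91 + 7.06 + 7.26 = 35.79, so n·x̄ = 35.79.
σ₀² = 1.81² = 3.2761, σ² = 0.45² = 0.2025; σ² + n·σ₀² = 0.2025 + 5·3.2761 = 16.583.
Posterior mean = (μ₀/σ₀² + n·x̄/σ²)/(1/σ₀² + n/σ²) = (σ²·μ₀ + σ₀²·n·x̄)/(σ² + n·σ₀²) = (0.2025·7.04 + 3.2761·35.79)/16.583 = 118.677219/16.583 = 7.1566.

7.1566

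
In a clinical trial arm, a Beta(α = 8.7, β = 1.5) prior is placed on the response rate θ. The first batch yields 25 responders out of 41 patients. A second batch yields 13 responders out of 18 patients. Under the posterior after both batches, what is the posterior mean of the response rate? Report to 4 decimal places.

0.6749

The Beta prior is conjugate to a Binomial/Bernoulli likelihood; the update adds successes to α and failures to β.
After batch 1: Beta(8.7+25, 1.5+16) = Beta(33.7, 17.5).
After batch 2: Beta(33.7+13, 17.5+5) = Beta(46.7, 22.5).
Posterior mean = α/(α+β) = 46.7/69.2 = 0.6749.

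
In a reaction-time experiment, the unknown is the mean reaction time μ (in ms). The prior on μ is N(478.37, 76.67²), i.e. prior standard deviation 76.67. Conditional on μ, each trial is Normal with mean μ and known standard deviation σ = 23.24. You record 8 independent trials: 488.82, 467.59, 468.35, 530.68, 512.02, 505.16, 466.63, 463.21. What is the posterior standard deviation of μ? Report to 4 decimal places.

8.1698

For Normal data with known variance σ², a Normal(μ₀, σ₀²) prior on μ is conjugate. Posterior precision = 1/σ₀² + n/σ²; posterior mean is the precision-weighted average of μ₀ and x̄.
σ₀² = 76.67² = 5878.2889, σ² = 23.24² = 540.0976; σ² + n·σ₀² = 540.0976 + 8·5878.2889 = 47566.4088.
Posterior precision = 1/σ₀² + n/σ² = 1/5878.2889 + 8/540.0976 = (σ² + n·σ₀²)/(σ₀²σ²) = 47566.4088/(5878.2889·540.0976); posterior variance σₙ² = σ₀²σ²/(σ² + n·σ₀²) = 5878.2889·540.0976/47566.4088 = 66.745626.
Posterior SD = √σₙ² = √(5878.2889·540.0976/47566.4088) = 8.1698.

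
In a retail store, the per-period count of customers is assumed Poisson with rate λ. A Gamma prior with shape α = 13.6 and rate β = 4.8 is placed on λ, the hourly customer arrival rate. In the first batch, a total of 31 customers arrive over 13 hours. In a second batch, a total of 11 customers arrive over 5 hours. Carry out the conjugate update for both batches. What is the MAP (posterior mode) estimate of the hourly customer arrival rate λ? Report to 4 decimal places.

With a Gamma(shape α, rate β) prior, the Poisson likelihood is conjugate: the posterior is Gamma(α + ΣXᵢ, β + n).
After batch 1: Gamma(α+S, β+n) = Gamma(13.6+31, 4.8+13) = Gamma(44.6, 17.8).
After batch 2: Gamma(α+S, β+n) = Gamma(44.6+11, 17.8+5) = Gamma(55.6, 22.8).
Mode of Gamma(α,β) for α≥1 is (α−1)/β = 54.6/22.8 = 2.3947.

2.3947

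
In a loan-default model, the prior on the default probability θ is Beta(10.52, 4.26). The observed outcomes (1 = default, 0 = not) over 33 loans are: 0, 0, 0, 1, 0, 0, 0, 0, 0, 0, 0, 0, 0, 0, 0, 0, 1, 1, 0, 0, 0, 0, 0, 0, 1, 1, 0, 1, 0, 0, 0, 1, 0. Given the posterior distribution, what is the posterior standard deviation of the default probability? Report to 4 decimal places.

0.0690

The Beta prior is conjugate to a Binomial/Bernoulli likelihood; the update adds successes to α and failures to β.
Posterior: Beta(α+k, β+n−k) = Beta(10.52+7, 4.26+26) = Beta(17.52, 30.26).
Var = αβ/((α+β)²(α+β+1)) = 17.52·30.26/(47.78²·48.78) = 0.00476068; SD = √0.00476068 = 0.0690.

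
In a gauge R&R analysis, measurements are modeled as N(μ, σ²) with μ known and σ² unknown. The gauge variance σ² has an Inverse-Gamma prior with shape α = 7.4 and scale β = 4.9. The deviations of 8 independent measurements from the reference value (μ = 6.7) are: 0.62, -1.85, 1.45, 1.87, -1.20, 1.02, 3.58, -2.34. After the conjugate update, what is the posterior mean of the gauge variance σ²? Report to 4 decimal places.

With known mean μ and an Inverse-Gamma(α, β) prior on σ², the Normal likelihood is conjugate: posterior is Inv-Gamma(α + n/2, β + Σ(xᵢ−μ)²/2).
Σ(xᵢ−μ)² = (0.62)² + (-1.85)² + (1.45)² + (1.87)² + (-1.20)² + (1.02)² + (3.58)² + (-2.34)² = 30.1787.
Posterior: Inv-Gamma(7.4 + 8/2, 4.9 + 30.1787/2) = Inv-Gamma(11.40, 19.98935).
E[σ²|data] = β/(α−1) = 19.98935/10.40 = 1.9221.

1.9221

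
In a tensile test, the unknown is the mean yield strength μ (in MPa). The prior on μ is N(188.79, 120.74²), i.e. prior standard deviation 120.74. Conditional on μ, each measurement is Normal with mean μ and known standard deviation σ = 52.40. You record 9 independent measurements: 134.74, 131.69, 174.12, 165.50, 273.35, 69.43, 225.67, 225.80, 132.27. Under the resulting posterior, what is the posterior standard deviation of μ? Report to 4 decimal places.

17.2867

For Normal data with known variance σ², a Normal(μ₀, σ₀²) prior on μ is conjugate. Posterior precision = 1/σ₀² + n/σ²; posterior mean is the precision-weighted average of μ₀ and x̄.
σ₀² = 120.74² = 14578.1476, σ² = 52.40² = 2745.76; σ² + n·σ₀² = 2745.76 + 9·14578.1476 = 133949.0884.
Posterior precision = 1/σ₀² + n/σ² = 1/14578.1476 + 9/2745.76 = (σ² + n·σ₀²)/(σ₀²σ²) = 133949.0884/(14578.1476·2745.76); posterior variance σₙ² = σ₀²σ²/(σ² + n·σ₀²) = 14578.1476·2745.76/133949.0884 = 298.830660.
Posterior SD = √σₙ² = √(14578.1476·2745.76/133949.0884) = 17.2867.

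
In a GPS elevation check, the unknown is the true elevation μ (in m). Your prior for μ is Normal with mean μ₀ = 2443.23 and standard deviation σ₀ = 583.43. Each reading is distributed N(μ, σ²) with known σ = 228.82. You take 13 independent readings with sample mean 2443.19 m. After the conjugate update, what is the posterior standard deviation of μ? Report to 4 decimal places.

63.0911

For Normal data with known variance σ², a Normal(μ₀, σ₀²) prior on μ is conjugate. Posterior precision = 1/σ₀² + n/σ²; posterior mean is the precision-weighted average of μ₀ and x̄.
σ₀² = 583.43² = 340390.5649, σ² = 228.82² = 52358.5924; σ² + n·σ₀² = 52358.5924 + 13·340390.5649 = 4477435.9361.
Posterior precision = 1/σ₀² + n/σ² = 1/340390.5649 + 13/52358.5924 = (σ² + n·σ₀²)/(σ₀²σ²) = 4477435.9361/(340390.5649·52358.5924); posterior variance σₙ² = σ₀²σ²/(σ² + n·σ₀²) = 340390.5649·52358.5924/4477435.9361 = 3980.485952.
Posterior SD = √σₙ² = √(340390.5649·52358.5924/4477435.9361) = 63.0911.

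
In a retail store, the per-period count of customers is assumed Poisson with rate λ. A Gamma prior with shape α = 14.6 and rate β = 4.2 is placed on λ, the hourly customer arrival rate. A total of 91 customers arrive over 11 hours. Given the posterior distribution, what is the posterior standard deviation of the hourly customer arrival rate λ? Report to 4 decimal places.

0.6761

With a Gamma(shape α, rate β) prior, the Poisson likelihood is conjugate: the posterior is Gamma(α + ΣXᵢ, β + n).
Posterior: Gamma(α+S, β+n) = Gamma(14.6+91, 4.2+11) = Gamma(105.6, 15.2).
SD = √α/β = √105.6/15.2 = 0.6761.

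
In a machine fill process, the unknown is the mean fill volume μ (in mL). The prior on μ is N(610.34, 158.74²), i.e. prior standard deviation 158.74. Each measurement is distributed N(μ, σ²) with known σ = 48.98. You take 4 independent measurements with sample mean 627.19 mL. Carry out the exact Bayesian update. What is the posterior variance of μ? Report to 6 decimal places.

For Normal data with known variance σ², a Normal(μ₀, σ₀²) prior on μ is conjugate. Posterior precision = 1/σ₀² + n/σ²; posterior mean is the precision-weighted average of μ₀ and x̄.
σ₀² = 158.74² = 25198.3876, σ² = 48.98² = 2399.0404; σ² + n·σ₀² = 2399.0404 + 4·25198.3876 = 103192.5908.
Posterior precision = 1/σ₀² + n/σ² = 1/25198.3876 + 4/2399.0404 = (σ² + n·σ₀²)/(σ₀²σ²) = 103192.5908/(25198.3876·2399.0404); posterior variance σₙ² = σ₀²σ²/(σ² + n·σ₀²) = 25198.3876·2399.0404/103192.5908 = 585.816766.

585.816766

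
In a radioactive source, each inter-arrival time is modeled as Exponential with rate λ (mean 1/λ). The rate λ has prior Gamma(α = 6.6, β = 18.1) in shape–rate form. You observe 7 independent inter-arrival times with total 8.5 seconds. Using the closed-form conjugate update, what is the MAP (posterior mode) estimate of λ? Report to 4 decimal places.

With a Gamma(shape α, rate β) prior on the exponential rate λ, the posterior after n observations with total T = Σxᵢ is Gamma(α+n, β+T).
Posterior: Gamma(6.6+7, 18.1+8.5) = Gamma(13.6, 26.6).
Mode = (α−1)/β = 0.4737.

0.4737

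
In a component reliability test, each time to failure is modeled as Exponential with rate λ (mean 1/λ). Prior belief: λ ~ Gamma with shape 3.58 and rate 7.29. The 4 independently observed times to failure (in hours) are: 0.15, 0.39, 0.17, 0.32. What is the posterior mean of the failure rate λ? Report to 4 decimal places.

With a Gamma(shape α, rate β) prior on the exponential rate λ, the posterior after n observations with total T = Σxᵢ is Gamma(α+n, β+T).
Sum of observations T = 1.03 hours; n = 4.
Posterior: Gamma(3.58+4, 7.29+1.03) = Gamma(7.58, 8.32).
Posterior mean of λ = α/β = 7.58/8.32 = 0.9111.

0.9111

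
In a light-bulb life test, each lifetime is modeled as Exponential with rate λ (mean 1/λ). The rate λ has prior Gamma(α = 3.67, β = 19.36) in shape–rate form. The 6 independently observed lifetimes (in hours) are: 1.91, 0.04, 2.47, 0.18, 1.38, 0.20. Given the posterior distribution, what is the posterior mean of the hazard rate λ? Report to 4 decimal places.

With a Gamma(shape α, rate β) prior on the exponential rate λ, the posterior after n observations with total T = Σxᵢ is Gamma(α+n, β+T).
Sum of observations T = 6.18 hours; n = 6.
Posterior: Gamma(3.67+6, 19.36+6.18) = Gamma(9.67, 25.54).
Posterior mean of λ = α/β = 9.67/25.54 = 0.3786.

0.3786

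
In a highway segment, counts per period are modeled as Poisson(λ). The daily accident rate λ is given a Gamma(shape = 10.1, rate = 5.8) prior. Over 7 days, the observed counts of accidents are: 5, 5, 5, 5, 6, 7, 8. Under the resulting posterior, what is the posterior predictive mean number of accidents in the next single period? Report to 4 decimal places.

3.9922

With a Gamma(shape α, rate β) prior, the Poisson likelihood is conjugate: the posterior is Gamma(α + ΣXᵢ, β + n).
Sum of counts S = 41 over n = 7 days.
Posterior: Gamma(α+S, β+n) = Gamma(10.1+41, 5.8+7) = Gamma(51.1, 12.8).
The predictive distribution for one future period is NegBinom with mean α/β = 3.9922.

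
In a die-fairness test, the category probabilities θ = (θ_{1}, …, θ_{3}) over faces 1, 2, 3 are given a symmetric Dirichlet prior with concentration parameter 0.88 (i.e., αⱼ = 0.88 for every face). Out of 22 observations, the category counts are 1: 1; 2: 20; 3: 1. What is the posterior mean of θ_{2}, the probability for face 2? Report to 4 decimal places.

0.8474

The Dirichlet prior is conjugate to the Multinomial likelihood: each posterior αⱼ = prior αⱼ + observed count nⱼ.
Posterior concentration: (1.88, 20.88, 1.88), total = 24.64.
E[θ_{2}|data] = α_{2}/Σα = 20.88/24.64 = 0.8474.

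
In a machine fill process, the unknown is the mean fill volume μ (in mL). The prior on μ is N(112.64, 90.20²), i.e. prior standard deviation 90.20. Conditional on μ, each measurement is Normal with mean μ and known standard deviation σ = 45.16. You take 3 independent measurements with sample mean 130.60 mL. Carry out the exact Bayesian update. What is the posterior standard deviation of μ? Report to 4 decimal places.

25.0477

For Normal data with known variance σ², a Normal(μ₀, σ₀²) prior on μ is conjugate. Posterior precision = 1/σ₀² + n/σ²; posterior mean is the precision-weighted average of μ₀ and x̄.
σ₀² = 90.20² = 8136.04, σ² = 45.16² = 2039.4256; σ² + n·σ₀² = 2039.4256 + 3·8136.04 = 26447.5456.
Posterior precision = 1/σ₀² + n/σ² = 1/8136.04 + 3/2039.4256 = (σ² + n·σ₀²)/(σ₀²σ²) = 26447.5456/(8136.04·2039.4256); posterior variance σₙ² = σ₀²σ²/(σ² + n·σ₀²) = 8136.04·2039.4256/26447.5456 = 627.387074.
Posterior SD = √σₙ² = √(8136.04·2039.4256/26447.5456) = 25.0477.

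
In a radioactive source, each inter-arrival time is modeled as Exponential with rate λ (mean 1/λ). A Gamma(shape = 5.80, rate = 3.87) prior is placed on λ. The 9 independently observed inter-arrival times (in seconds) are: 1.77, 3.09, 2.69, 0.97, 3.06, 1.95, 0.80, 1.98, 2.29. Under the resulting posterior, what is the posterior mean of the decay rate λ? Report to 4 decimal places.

With a Gamma(shape α, rate β) prior on the exponential rate λ, the posterior after n observations with total T = Σxᵢ is Gamma(α+n, β+T).
Sum of observations T = 18.60 seconds; n = 9.
Posterior: Gamma(5.80+9, 3.87+18.60) = Gamma(14.80, 22.47).
Posterior mean of λ = α/β = 14.80/22.47 = 0.6587.

0.6587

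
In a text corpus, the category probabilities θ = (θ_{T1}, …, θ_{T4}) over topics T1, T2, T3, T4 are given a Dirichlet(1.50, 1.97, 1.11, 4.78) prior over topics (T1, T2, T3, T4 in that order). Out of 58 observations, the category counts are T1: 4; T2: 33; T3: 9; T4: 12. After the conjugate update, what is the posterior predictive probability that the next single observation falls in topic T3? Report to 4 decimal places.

The Dirichlet prior is conjugate to the Multinomial likelihood: each posterior αⱼ = prior αⱼ + observed count nⱼ.
Posterior concentration: (5.50, 34.97, 10.11, 16.78), total = 67.36.
P(next = T3 | data) = α_{T3}/Σα = 0.1501.

0.1501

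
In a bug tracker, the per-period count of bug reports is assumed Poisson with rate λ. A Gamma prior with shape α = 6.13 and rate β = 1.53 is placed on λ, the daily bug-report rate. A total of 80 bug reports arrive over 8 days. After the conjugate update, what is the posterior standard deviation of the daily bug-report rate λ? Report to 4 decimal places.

With a Gamma(shape α, rate β) prior, the Poisson likelihood is conjugate: the posterior is Gamma(α + ΣXᵢ, β + n).
Posterior: Gamma(α+S, β+n) = Gamma(6.13+80, 1.53+8) = Gamma(86.13, 9.53).
SD = √α/β = √86.13/9.53 = 0.9738.

0.9738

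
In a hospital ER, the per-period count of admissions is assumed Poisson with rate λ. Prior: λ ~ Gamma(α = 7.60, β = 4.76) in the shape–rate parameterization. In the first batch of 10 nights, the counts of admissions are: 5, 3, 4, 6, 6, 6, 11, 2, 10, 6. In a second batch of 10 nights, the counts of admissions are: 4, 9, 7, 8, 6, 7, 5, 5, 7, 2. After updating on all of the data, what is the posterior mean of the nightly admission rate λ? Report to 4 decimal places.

With a Gamma(shape α, rate β) prior, the Poisson likelihood is conjugate: the posterior is Gamma(α + ΣXᵢ, β + n).
Batch 1: sum of counts S = 59 over n = 10 nights.
After batch 1: Gamma(α+S, β+n) = Gamma(7.60+59, 4.76+10) = Gamma(66.60, 14.76).
Batch 2: sum of counts S = 60 over n = 10 nights.
After batch 2: Gamma(α+S, β+n) = Gamma(66.60+60, 14.76+10) = Gamma(126.60, 24.76).
Posterior mean = α/β = 126.60/24.76 = 5.1131.

5.1131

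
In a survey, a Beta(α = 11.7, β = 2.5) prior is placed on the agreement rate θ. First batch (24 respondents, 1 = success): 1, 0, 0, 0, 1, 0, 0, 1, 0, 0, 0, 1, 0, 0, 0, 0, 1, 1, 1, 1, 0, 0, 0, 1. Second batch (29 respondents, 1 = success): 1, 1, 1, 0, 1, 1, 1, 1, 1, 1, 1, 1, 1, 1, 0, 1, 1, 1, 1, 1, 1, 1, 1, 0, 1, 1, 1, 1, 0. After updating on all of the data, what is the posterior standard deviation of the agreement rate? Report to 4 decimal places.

The Beta prior is conjugate to a Binomial/Bernoulli likelihood; the update adds successes to α and failures to β.
After batch 1: Beta(11.7+9, 2.5+15) = Beta(20.7, 17.5).
After batch 2: Beta(20.7+25, 17.5+4) = Beta(45.7, 21.5).
Var = αβ/((α+β)²(α+β+1)) = 45.7·21.5/(67.2²·68.2) = 0.00319030; SD = √0.00319030 = 0.0565.

0.0565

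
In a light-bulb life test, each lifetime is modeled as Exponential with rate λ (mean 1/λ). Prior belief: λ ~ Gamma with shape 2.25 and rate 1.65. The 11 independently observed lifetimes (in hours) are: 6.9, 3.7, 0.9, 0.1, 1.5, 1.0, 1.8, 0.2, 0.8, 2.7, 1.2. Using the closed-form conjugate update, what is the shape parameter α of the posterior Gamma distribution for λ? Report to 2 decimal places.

With a Gamma(shape α, rate β) prior on the exponential rate λ, the posterior after n observations with total T = Σxᵢ is Gamma(α+n, β+T).
Sum of observations T = 20.8 hours; n = 11.
Posterior: Gamma(2.25+11, 1.65+20.8) = Gamma(13.25, 22.45).
Posterior α = 13.25.

13.25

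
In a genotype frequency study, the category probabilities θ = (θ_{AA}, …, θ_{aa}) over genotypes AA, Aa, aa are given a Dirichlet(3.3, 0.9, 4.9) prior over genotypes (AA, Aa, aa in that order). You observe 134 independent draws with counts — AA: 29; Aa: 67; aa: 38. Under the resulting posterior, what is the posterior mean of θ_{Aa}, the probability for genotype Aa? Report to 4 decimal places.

0.4745

The Dirichlet prior is conjugate to the Multinomial likelihood: each posterior αⱼ = prior αⱼ + observed count nⱼ.
Posterior concentration: (32.3, 67.9, 42.9), total = 143.1.
E[θ_{Aa}|data] = α_{Aa}/Σα = 67.9/143.1 = 0.4745.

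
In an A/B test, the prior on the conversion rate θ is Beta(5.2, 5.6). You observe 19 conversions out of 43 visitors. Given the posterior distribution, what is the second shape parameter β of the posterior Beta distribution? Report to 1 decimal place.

The Beta prior is conjugate to a Binomial/Bernoulli likelihood; the update adds successes to α and failures to β.
Posterior: Beta(α+k, β+n−k) = Beta(5.2+19, 5.6+24) = Beta(24.2, 29.6).
Posterior β = 29.6.

29.6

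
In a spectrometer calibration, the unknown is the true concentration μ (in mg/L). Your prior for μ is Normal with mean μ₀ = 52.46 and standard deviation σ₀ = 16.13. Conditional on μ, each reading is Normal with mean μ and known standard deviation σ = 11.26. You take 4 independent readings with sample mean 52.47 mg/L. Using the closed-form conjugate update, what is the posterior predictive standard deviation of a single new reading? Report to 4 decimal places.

For Normal data with known variance σ², a Normal(μ₀, σ₀²) prior on μ is conjugate. Posterior precision = 1/σ₀² + n/σ²; posterior mean is the precision-weighted average of μ₀ and x̄.
σ₀² = 16.13² = 260.1769, σ² = 11.26² = 126.7876; σ² + n·σ₀² = 126.7876 + 4·260.1769 = 1167.4952.
Posterior precision = 1/σ₀² + n/σ² = 1/260.1769 + 4/126.7876 = (σ² + n·σ₀²)/(σ₀²σ²) = 1167.4952/(260.1769·126.7876); posterior variance σₙ² = σ₀²σ²/(σ² + n·σ₀²) = 260.1769·126.7876/1167.4952 = 28.254681.
Predictive variance for one new observation = σₙ² + σ² = 260.1769·126.7876/1167.4952 + 126.7876 = σ²·(σ₀² + 1167.4952)/1167.4952 = 126.7876·1427.6721/1167.4952 = 155.042281; SD = √(126.7876·1427.6721/1167.4952) = 12.4516.

12.4516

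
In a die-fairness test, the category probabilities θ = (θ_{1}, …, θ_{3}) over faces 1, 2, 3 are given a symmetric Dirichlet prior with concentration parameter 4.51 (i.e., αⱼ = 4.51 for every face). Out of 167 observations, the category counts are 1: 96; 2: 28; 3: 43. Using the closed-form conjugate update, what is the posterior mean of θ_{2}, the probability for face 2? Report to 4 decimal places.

0.1801

The Dirichlet prior is conjugate to the Multinomial likelihood: each posterior αⱼ = prior αⱼ + observed count nⱼ.
Posterior concentration: (100.51, 32.51, 47.51), total = 180.53.
E[θ_{2}|data] = α_{2}/Σα = 32.51/180.53 = 0.1801.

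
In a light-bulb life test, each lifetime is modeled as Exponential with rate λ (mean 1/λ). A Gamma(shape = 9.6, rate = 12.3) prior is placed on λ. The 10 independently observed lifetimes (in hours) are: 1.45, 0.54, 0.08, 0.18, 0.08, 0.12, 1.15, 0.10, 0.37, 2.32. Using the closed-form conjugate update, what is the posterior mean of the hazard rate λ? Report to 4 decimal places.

1.0487

With a Gamma(shape α, rate β) prior on the exponential rate λ, the posterior after n observations with total T = Σxᵢ is Gamma(α+n, β+T).
Sum of observations T = 6.39 hours; n = 10.
Posterior: Gamma(9.6+10, 12.3+6.39) = Gamma(19.6, 18.69).
Posterior mean of λ = α/β = 19.6/18.69 = 1.0487.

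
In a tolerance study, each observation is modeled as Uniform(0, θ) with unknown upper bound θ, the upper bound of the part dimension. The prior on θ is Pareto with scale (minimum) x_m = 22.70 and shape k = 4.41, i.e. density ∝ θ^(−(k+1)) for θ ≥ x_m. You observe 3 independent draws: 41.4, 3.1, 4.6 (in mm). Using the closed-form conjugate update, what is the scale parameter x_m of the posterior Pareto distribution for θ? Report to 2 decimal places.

41.40

A Pareto(scale x_m, shape k) prior on the upper bound θ of Uniform(0, θ) is conjugate: posterior is Pareto(max(x_m, max xᵢ), k + n).
Sample maximum = 41.4; prior scale x_m = 22.70 → posterior scale = max = 41.40.
Posterior shape = 4.41 + 3 = 7.41.
Posterior scale x_m = 41.40.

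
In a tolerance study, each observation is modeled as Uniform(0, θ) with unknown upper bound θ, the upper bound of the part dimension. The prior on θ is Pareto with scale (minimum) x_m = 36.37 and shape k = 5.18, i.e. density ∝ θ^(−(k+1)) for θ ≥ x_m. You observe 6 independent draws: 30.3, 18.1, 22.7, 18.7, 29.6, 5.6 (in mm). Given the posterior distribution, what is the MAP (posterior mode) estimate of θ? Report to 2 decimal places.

36.37

A Pareto(scale x_m, shape k) prior on the upper bound θ of Uniform(0, θ) is conjugate: posterior is Pareto(max(x_m, max xᵢ), k + n).
Sample maximum = 30.3; prior scale x_m = 36.37 → posterior scale = max = 36.37.
Posterior shape = 5.18 + 6 = 11.18.
The Pareto density is decreasing on [x_m, ∞), so the mode is x_m = 36.37.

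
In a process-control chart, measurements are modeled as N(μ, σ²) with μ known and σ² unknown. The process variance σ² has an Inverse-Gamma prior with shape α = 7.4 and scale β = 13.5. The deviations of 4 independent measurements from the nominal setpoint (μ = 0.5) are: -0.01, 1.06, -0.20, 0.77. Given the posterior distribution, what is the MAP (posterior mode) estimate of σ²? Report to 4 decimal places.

With known mean μ and an Inverse-Gamma(α, β) prior on σ², the Normal likelihood is conjugate: posterior is Inv-Gamma(α + n/2, β + Σ(xᵢ−μ)²/2).
Σ(xᵢ−μ)² = (-0.01)² + (1.06)² + (-0.20)² + (0.77)² = 1.7566.
Posterior: Inv-Gamma(7.4 + 4/2, 13.5 + 1.7566/2) = Inv-Gamma(9.40, 14.37830).
Mode = β/(α+1) = 14.37830/10.40 = 1.3825.

1.3825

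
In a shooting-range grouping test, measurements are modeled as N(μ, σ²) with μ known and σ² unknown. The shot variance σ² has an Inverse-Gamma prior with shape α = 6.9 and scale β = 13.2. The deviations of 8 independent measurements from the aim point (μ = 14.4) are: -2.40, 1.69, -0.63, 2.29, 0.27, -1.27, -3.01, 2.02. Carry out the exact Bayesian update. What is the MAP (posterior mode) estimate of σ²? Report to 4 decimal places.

With known mean μ and an Inverse-Gamma(α, β) prior on σ², the Normal likelihood is conjugate: posterior is Inv-Gamma(α + n/2, β + Σ(xᵢ−μ)²/2).
Σ(xᵢ−μ)² = (-2.40)² + (1.69)² + (-0.63)² + (2.29)² + (0.27)² + (-1.27)² + (-3.01)² + (2.02)² = 29.0834.
Posterior: Inv-Gamma(6.9 + 8/2, 13.2 + 29.0834/2) = Inv-Gamma(10.90, 27.74170).
Mode = β/(α+1) = 27.74170/11.90 = 2.3312.

2.3312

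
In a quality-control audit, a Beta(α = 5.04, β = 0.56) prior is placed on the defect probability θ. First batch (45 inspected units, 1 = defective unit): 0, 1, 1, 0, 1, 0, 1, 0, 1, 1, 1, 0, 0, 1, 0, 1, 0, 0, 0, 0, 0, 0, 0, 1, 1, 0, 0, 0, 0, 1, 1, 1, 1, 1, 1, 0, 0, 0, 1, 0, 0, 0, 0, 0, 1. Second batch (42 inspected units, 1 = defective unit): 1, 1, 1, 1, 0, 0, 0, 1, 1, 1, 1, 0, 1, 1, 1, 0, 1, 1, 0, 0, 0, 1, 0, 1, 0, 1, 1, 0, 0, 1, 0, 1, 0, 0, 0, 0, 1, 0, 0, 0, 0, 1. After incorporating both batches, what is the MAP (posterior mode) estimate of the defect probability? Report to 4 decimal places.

0.4861

The Beta prior is conjugate to a Binomial/Bernoulli likelihood; the update adds successes to α and failures to β.
After batch 1: Beta(5.04+19, 0.56+26) = Beta(24.04, 26.56).
After batch 2: Beta(24.04+21, 26.56+21) = Beta(45.04, 47.56).
Mode of Beta(a,b) for a,b>1 is (a−1)/(a+b−2) = 44.04/90.60 = 0.4861.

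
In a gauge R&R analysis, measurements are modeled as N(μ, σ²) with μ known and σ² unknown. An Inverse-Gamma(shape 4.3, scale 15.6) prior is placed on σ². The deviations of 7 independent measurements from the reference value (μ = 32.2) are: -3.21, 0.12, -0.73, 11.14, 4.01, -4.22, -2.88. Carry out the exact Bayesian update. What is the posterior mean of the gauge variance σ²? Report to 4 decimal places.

With known mean μ and an Inverse-Gamma(α, β) prior on σ², the Normal likelihood is conjugate: posterior is Inv-Gamma(α + n/2, β + Σ(xᵢ−μ)²/2).
Σ(xᵢ−μ)² = (-3.21)² + (0.12)² + (-0.73)² + (11.14)² + (4.01)² + (-4.22)² + (-2.88)² = 177.1339.
Posterior: Inv-Gamma(4.3 + 7/2, 15.6 + 177.1339/2) = Inv-Gamma(7.80, 104.16695).
E[σ²|data] = β/(α−1) = 104.16695/6.80 = 15.3187.

15.3187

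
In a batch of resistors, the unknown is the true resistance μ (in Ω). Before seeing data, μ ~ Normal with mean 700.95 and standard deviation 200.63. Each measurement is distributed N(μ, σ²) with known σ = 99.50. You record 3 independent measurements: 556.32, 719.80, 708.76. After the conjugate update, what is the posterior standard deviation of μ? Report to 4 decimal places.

For Normal data with known variance σ², a Normal(μ₀, σ₀²) prior on μ is conjugate. Posterior precision = 1/σ₀² + n/σ²; posterior mean is the precision-weighted average of μ₀ and x̄.
σ₀² = 200.63² = 40252.3969, σ² = 99.50² = 9900.25; σ² + n·σ₀² = 9900.25 + 3·40252.3969 = 130657.4407.
Posterior precision = 1/σ₀² + n/σ² = 1/40252.3969 + 3/9900.25 = (σ² + n·σ₀²)/(σ₀²σ²) = 130657.4407/(40252.3969·9900.25); posterior variance σₙ² = σ₀²σ²/(σ² + n·σ₀²) = 40252.3969·9900.25/130657.4407 = 3050.027540.
Posterior SD = √σₙ² = √(40252.3969·9900.25/130657.4407) = 55.2271.

55.2271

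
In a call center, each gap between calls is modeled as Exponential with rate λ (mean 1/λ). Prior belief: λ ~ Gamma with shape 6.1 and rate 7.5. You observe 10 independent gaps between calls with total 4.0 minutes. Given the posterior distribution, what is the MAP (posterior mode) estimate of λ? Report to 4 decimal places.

With a Gamma(shape α, rate β) prior on the exponential rate λ, the posterior after n observations with total T = Σxᵢ is Gamma(α+n, β+T).
Posterior: Gamma(6.1+10, 7.5+4.0) = Gamma(16.1, 11.5).
Mode = (α−1)/β = 1.3130.

1.3130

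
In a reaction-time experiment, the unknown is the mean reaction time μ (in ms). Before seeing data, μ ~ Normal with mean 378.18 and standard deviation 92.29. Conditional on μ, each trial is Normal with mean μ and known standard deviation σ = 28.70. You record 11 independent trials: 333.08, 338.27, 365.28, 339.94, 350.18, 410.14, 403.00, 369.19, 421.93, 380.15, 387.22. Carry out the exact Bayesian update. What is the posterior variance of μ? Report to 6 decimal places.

74.228332

For Normal data with known variance σ², a Normal(μ₀, σ₀²) prior on μ is conjugate. Posterior precision = 1/σ₀² + n/σ²; posterior mean is the precision-weighted average of μ₀ and x̄.
σ₀² = 92.29² = 8517.4441, σ² = 28.70² = 823.69; σ² + n·σ₀² = 823.69 + 11·8517.4441 = 94515.5751.
Posterior precision = 1/σ₀² + n/σ² = 1/8517.4441 + 11/823.69 = (σ² + n·σ₀²)/(σ₀²σ²) = 94515.5751/(8517.4441·823.69); posterior variance σₙ² = σ₀²σ²/(σ² + n·σ₀²) = 8517.4441·823.69/94515.5751 = 74.228332.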